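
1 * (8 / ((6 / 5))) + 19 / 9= 8.78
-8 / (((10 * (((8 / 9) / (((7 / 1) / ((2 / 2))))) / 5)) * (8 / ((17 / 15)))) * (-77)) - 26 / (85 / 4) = -17437 / 14960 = -1.17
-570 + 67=-503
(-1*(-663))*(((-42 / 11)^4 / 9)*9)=2063054448 / 14641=140909.39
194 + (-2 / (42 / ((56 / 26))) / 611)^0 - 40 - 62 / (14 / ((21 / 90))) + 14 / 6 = 1563 / 10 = 156.30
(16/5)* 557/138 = 4456/345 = 12.92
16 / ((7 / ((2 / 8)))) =4 / 7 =0.57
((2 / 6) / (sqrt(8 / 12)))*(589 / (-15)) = -589*sqrt(6) / 90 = -16.03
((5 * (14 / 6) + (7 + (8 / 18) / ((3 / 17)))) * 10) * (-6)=-11440 / 9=-1271.11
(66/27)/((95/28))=616/855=0.72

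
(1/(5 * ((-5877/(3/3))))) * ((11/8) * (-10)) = 0.00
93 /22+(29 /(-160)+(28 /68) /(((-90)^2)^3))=402091582106327 /99379467000000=4.05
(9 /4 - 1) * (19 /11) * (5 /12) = 475 /528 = 0.90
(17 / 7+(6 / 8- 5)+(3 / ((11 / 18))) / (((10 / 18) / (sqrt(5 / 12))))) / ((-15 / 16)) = 68 / 35- 432 *sqrt(15) / 275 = -4.14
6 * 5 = 30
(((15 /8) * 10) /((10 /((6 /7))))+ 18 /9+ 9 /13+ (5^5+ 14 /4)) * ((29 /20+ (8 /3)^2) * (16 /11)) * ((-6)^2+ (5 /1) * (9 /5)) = 1757262399 /1001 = 1755506.89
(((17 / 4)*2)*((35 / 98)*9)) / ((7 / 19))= 14535 / 196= 74.16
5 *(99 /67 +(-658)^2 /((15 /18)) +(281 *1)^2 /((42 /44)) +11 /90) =25422215477 /8442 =3011397.24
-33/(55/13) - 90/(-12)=-3/10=-0.30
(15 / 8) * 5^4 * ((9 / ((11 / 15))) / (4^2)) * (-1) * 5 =-6328125 / 1408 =-4494.41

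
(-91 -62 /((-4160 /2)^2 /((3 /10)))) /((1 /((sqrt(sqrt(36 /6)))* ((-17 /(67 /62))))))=1037405873011* 6^(1 /4) /724672000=2240.50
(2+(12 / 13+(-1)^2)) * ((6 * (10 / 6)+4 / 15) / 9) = 2618 / 585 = 4.48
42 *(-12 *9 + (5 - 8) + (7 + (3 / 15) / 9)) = -4367.07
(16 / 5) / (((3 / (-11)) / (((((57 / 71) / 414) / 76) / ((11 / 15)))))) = -2 / 4899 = -0.00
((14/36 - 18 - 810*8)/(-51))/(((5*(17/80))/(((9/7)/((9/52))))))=48654112/54621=890.76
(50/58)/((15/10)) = 50/87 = 0.57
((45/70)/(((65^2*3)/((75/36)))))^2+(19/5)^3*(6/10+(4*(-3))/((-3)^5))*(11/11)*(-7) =-249.43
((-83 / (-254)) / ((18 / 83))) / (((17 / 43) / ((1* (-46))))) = -6813221 / 38862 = -175.32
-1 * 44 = -44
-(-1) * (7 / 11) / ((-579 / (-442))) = 3094 / 6369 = 0.49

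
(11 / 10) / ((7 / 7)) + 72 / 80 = 2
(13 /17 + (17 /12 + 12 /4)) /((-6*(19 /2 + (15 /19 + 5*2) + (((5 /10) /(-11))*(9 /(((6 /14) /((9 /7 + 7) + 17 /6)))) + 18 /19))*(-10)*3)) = 220913 /81527580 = 0.00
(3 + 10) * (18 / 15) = 15.60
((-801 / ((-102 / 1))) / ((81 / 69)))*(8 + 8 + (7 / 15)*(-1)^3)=476951 / 4590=103.91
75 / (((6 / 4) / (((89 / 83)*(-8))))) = -35600 / 83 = -428.92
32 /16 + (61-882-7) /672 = 43 /56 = 0.77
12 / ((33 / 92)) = 368 / 11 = 33.45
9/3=3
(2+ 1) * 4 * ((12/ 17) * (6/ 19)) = 864/ 323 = 2.67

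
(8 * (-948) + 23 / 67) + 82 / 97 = -7582.81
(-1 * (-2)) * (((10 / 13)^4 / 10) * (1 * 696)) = 1392000 / 28561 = 48.74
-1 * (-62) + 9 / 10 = 629 / 10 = 62.90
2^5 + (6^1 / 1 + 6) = 44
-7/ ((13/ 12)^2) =-1008/ 169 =-5.96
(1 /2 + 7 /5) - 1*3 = -11 /10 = -1.10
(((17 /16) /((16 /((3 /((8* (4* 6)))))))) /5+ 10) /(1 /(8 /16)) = 819217 /163840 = 5.00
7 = 7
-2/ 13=-0.15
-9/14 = -0.64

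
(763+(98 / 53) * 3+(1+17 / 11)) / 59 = 449547 / 34397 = 13.07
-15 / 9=-5 / 3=-1.67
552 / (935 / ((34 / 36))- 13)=552 / 977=0.56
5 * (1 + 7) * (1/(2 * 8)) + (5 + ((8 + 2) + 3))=41/2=20.50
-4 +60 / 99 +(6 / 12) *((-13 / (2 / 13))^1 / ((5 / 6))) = -17851 / 330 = -54.09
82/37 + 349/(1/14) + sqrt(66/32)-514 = sqrt(33)/4 + 161846/37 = 4375.65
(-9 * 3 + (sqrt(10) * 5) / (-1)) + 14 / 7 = -40.81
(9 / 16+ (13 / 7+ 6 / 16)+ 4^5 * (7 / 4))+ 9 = 202025 / 112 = 1803.79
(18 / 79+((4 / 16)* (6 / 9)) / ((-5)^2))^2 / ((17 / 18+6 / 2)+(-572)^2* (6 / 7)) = 54059887 / 275667848661250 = 0.00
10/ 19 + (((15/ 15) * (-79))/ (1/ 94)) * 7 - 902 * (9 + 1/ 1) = -1159028/ 19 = -61001.47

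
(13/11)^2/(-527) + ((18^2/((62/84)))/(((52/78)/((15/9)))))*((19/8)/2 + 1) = 612316799/255068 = 2400.60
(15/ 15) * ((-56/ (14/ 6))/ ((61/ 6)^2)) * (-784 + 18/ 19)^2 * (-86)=16447553300736/ 1343281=12244313.22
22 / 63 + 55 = 3487 / 63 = 55.35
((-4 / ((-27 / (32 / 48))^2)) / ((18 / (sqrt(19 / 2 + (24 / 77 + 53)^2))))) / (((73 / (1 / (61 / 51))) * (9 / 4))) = -272 * sqrt(7514378) / 20246780169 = -0.00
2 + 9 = 11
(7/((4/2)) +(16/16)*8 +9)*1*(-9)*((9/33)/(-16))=1107/352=3.14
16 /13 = 1.23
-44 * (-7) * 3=924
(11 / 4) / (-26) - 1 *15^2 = -23411 / 104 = -225.11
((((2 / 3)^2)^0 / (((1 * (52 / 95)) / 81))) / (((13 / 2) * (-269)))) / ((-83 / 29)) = 0.03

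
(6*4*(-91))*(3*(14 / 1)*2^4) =-1467648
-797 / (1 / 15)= -11955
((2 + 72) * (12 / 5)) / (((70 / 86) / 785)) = 5994888 / 35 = 171282.51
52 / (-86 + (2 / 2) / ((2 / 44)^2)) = 0.13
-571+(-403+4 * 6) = -950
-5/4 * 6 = -15/2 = -7.50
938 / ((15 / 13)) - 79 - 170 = 8459 / 15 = 563.93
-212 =-212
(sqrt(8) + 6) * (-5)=-44.14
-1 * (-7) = 7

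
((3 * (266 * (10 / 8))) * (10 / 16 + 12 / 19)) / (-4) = -20055 / 64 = -313.36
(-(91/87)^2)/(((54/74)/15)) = -1531985/68121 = -22.49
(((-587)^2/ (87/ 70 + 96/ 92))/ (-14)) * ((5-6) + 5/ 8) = 39625435/ 9816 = 4036.82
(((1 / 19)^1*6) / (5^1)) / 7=6 / 665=0.01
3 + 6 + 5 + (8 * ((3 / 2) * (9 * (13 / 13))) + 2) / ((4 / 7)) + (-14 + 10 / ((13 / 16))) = 5325 / 26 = 204.81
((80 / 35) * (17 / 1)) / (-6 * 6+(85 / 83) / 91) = -293488 / 271823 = -1.08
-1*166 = -166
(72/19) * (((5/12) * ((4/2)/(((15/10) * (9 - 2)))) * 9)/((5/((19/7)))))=72/49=1.47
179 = 179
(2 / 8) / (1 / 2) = 0.50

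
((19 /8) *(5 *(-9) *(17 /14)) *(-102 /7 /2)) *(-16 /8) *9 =-6671565 /392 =-17019.30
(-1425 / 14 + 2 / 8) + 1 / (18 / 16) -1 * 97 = -49807 / 252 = -197.65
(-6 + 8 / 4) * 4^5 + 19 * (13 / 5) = -20233 / 5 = -4046.60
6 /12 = 1 /2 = 0.50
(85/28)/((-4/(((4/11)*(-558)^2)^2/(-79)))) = 8240540942160/66913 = 123153063.56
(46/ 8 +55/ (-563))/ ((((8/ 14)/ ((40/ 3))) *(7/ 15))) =318225/ 1126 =282.62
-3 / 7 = -0.43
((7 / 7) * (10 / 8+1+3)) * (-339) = -7119 / 4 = -1779.75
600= 600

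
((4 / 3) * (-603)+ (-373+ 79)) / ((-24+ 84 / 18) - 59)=3294 / 235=14.02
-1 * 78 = -78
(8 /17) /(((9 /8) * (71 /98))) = 6272 /10863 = 0.58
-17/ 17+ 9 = 8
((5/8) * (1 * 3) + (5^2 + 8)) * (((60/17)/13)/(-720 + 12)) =-1395/104312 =-0.01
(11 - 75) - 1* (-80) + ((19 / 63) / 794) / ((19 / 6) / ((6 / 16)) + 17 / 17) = 7558899 / 472430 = 16.00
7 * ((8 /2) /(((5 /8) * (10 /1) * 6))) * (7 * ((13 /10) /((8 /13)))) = 8281 /750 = 11.04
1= 1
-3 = -3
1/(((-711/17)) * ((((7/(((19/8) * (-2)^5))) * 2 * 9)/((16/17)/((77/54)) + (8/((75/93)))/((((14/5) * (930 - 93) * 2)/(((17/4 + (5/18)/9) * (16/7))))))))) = 2591973616/264008374245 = 0.01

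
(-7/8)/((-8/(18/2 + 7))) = 1.75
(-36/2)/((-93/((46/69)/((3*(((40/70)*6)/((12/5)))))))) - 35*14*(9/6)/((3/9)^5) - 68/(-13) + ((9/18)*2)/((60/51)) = -178598.89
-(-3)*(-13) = -39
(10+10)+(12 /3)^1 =24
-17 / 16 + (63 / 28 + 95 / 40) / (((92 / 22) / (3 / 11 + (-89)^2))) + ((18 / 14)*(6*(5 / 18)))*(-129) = 21852889 / 2576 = 8483.26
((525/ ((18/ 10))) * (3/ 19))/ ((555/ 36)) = 2100/ 703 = 2.99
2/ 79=0.03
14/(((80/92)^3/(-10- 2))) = -255507/1000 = -255.51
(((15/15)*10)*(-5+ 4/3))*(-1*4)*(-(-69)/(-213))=-10120/213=-47.51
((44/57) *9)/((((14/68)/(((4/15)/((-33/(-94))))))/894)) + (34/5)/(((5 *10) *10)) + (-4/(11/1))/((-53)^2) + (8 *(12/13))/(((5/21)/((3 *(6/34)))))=26033410324718219/1135267883750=22931.51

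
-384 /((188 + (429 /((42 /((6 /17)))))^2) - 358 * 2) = 0.75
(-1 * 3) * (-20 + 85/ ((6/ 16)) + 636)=-2528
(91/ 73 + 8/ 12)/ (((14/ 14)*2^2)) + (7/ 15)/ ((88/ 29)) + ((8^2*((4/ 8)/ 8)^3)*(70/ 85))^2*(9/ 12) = 0.63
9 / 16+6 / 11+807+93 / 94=809.10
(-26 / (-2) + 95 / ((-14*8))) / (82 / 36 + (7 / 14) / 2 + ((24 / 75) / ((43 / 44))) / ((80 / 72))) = 65838375 / 15292172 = 4.31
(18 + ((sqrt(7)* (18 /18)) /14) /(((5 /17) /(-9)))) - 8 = 10 - 153* sqrt(7) /70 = 4.22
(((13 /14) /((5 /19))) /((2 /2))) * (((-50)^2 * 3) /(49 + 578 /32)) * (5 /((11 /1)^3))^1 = 14820000 /9997141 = 1.48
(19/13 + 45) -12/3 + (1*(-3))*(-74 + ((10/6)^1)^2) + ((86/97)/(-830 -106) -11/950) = 256.12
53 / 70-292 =-20387 / 70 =-291.24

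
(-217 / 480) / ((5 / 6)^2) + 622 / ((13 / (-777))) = -483302463 / 13000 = -37177.11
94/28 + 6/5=4.56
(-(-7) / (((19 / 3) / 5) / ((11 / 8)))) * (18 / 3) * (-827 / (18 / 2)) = -318395 / 76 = -4189.41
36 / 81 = 4 / 9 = 0.44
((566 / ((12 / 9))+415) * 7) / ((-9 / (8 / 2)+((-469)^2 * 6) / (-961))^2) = 86833138504 / 27959908770369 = 0.00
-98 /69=-1.42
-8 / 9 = -0.89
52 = 52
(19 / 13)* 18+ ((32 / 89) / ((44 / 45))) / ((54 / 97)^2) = 28343428 / 1030887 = 27.49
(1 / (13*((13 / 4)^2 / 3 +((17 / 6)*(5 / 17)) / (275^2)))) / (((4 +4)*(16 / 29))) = 1315875 / 265837832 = 0.00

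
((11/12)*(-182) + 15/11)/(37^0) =-10921/66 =-165.47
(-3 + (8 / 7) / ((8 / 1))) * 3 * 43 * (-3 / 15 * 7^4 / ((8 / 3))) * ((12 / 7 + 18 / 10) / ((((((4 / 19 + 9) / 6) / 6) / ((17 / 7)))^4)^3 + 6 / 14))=49881611781675256691300158378663898619895195165570105344 / 91654023821361959244454565059699732023216926194115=544238.10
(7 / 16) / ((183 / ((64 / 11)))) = 28 / 2013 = 0.01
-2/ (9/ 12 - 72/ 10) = 40/ 129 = 0.31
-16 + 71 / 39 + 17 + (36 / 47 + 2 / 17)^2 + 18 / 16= 941383663 / 199181112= 4.73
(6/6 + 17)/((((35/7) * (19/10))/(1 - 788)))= -28332/19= -1491.16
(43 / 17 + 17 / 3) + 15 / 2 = 1601 / 102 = 15.70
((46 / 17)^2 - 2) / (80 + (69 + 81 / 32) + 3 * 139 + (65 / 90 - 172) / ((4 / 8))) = 442944 / 18808409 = 0.02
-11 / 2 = -5.50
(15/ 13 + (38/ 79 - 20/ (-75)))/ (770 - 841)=-29293/ 1093755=-0.03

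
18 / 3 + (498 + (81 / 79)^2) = 3152025 / 6241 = 505.05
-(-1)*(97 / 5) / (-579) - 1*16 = -16.03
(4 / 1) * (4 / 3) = 16 / 3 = 5.33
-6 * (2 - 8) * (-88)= -3168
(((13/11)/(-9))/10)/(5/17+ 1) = -221/21780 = -0.01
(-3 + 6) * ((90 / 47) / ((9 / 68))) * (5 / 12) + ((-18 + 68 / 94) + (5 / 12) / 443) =202243 / 249852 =0.81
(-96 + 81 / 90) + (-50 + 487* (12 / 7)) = 689.76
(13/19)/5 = 13/95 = 0.14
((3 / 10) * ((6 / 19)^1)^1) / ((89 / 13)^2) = 1521 / 752495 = 0.00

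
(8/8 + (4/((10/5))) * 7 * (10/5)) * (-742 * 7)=-150626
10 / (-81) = -10 / 81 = -0.12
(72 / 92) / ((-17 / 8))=-144 / 391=-0.37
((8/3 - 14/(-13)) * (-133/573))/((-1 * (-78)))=-9709/871533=-0.01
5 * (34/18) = 9.44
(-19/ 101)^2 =361/ 10201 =0.04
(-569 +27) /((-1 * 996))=271 /498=0.54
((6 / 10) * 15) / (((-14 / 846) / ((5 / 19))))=-19035 / 133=-143.12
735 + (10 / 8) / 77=226385 / 308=735.02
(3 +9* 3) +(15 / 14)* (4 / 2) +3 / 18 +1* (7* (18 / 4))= 1340 / 21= 63.81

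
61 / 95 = 0.64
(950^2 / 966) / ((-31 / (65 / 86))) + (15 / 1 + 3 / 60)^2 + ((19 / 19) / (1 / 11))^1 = 214.72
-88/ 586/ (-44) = 1/ 293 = 0.00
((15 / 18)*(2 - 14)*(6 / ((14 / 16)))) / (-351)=160 / 819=0.20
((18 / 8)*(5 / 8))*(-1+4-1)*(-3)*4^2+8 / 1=-127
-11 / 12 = -0.92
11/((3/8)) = 88/3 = 29.33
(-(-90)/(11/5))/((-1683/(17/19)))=-50/2299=-0.02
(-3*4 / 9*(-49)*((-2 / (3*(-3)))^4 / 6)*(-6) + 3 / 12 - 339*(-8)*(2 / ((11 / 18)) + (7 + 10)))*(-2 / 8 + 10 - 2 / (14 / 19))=9380214604517 / 24249456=386821.65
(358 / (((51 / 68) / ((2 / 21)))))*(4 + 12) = 45824 / 63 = 727.37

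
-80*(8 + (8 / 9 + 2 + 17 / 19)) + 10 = -159490 / 171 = -932.69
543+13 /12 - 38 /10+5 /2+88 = 37847 /60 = 630.78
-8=-8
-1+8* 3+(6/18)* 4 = 73/3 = 24.33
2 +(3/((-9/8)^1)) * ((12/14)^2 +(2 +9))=-29.29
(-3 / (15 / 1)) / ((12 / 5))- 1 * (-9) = 107 / 12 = 8.92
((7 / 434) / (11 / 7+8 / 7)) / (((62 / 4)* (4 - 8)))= -7 / 73036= -0.00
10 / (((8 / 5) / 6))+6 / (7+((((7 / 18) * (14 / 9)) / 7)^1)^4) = 5779067313 / 150664724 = 38.36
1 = 1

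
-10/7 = -1.43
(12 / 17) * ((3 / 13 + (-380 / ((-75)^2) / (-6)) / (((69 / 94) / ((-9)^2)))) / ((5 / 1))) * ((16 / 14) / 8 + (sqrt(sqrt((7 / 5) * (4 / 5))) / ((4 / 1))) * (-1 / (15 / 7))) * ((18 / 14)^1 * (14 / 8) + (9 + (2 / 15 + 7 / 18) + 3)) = -1024850393 * sqrt(10) * 7^(1 / 4) / 14295937500 + 146407199 / 333571875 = 0.07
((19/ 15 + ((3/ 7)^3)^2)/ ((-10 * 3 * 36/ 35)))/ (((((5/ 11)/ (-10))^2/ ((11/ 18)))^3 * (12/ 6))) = -2648288864035903/ 4962182715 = -533694.35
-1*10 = -10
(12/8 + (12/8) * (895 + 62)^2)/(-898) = -1373775/898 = -1529.82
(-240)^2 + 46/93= 5356846/93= 57600.49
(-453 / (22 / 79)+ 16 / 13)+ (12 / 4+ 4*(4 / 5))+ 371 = -1784999 / 1430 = -1248.25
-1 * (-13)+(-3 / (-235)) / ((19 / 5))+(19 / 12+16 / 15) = 279569 / 17860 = 15.65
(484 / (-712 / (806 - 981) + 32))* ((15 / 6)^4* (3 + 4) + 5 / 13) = 402007375 / 109408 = 3674.39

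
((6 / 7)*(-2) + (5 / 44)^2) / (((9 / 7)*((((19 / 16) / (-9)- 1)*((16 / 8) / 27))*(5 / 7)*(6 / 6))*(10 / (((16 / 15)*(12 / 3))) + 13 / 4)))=69724368 / 17652085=3.95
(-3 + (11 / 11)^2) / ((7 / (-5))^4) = -1250 / 2401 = -0.52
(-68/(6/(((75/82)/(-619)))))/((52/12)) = 1275/329927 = 0.00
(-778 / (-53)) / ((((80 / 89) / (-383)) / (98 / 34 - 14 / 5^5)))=-2027257616741 / 112625000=-18000.07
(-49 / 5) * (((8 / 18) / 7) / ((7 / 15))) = -4 / 3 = -1.33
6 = 6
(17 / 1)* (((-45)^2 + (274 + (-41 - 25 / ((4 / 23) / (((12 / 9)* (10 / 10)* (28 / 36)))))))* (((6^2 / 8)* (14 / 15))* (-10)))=-13551958 / 9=-1505773.11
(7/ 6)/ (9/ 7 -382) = -49/ 15990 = -0.00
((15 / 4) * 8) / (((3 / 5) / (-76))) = -3800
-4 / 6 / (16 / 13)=-13 / 24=-0.54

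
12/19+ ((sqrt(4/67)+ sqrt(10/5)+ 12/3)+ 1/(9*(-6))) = 6.27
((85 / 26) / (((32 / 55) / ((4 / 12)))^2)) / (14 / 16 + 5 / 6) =257125 / 409344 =0.63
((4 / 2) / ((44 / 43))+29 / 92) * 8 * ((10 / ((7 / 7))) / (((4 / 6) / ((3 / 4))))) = 204.28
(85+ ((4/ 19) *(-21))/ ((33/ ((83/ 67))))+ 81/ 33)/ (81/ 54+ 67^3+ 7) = 2444604/ 8423406629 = 0.00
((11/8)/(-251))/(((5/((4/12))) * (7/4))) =-11/52710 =-0.00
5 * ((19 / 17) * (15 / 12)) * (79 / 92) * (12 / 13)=112575 / 20332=5.54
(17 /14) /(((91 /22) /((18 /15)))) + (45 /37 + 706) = 83383409 /117845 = 707.57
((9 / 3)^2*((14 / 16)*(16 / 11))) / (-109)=-126 / 1199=-0.11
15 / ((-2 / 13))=-195 / 2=-97.50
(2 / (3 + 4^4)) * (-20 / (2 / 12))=-240 / 259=-0.93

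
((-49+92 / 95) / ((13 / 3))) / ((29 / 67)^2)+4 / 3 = -13861171 / 239685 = -57.83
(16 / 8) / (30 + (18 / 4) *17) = 0.02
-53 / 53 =-1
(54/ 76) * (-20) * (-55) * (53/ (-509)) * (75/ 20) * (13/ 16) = -247.96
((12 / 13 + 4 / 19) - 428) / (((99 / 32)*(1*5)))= -3373952 / 122265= -27.60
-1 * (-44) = 44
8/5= 1.60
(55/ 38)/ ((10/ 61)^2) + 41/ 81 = 3346571/ 61560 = 54.36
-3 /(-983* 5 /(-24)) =-72 /4915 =-0.01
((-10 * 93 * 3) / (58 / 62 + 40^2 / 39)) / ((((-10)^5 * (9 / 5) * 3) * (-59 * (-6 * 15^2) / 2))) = 12493 / 4040724150000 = 0.00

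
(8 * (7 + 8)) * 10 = 1200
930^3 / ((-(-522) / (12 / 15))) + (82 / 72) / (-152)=195619621211 / 158688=1232731.03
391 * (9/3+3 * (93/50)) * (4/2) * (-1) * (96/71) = -16102944/1775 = -9072.08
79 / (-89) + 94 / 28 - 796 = -988739 / 1246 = -793.53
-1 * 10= -10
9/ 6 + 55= 113/ 2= 56.50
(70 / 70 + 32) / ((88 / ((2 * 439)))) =1317 / 4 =329.25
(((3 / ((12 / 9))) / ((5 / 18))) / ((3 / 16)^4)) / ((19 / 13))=425984 / 95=4484.04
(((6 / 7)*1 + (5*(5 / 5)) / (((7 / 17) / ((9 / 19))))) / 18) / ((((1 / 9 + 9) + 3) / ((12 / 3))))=1758 / 14497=0.12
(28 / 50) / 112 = 1 / 200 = 0.00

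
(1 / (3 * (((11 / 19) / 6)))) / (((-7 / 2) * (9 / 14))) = -152 / 99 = -1.54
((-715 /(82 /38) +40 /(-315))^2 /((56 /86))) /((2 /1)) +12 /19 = 598905785701921 /7098889896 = 84366.12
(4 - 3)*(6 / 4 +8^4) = 8195 / 2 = 4097.50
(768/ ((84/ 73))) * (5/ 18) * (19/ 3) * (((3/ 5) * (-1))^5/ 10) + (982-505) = 10234647/ 21875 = 467.87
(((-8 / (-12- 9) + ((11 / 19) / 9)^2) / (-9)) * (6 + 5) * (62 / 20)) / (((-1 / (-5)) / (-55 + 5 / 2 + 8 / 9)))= 24970259347 / 66318588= 376.52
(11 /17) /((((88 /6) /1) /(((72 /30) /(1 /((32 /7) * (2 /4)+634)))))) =2358 /35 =67.37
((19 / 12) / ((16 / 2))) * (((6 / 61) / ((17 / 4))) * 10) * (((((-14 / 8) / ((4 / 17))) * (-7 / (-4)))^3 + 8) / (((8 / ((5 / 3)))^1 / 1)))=-91186127625 / 4349493248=-20.96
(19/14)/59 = 19/826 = 0.02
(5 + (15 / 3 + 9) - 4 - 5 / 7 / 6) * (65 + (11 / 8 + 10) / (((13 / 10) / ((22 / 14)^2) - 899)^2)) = 96029529507153125 / 99279738214356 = 967.26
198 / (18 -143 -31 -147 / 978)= -64548 / 50905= -1.27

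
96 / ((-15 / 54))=-345.60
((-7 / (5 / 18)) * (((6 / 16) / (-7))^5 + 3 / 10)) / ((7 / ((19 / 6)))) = -47087497593 / 13768294400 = -3.42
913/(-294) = -913/294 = -3.11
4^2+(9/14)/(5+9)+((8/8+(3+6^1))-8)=3537/196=18.05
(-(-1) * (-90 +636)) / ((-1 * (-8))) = 273 / 4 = 68.25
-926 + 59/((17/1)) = -15683/17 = -922.53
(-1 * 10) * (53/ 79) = -530/ 79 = -6.71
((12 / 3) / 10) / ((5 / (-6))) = -12 / 25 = -0.48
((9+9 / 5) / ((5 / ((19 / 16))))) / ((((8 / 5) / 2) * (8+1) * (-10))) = -57 / 1600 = -0.04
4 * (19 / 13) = 76 / 13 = 5.85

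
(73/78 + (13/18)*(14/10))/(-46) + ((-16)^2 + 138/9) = 7300441/26910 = 271.29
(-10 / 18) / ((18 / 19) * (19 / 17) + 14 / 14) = -17 / 63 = -0.27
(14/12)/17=7/102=0.07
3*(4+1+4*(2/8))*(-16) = -288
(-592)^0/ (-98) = -1/ 98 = -0.01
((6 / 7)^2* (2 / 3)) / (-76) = -6 / 931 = -0.01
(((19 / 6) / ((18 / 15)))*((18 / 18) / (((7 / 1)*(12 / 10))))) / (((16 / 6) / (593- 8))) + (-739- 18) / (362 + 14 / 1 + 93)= 2020177 / 30016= 67.30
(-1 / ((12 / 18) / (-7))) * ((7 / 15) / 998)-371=-3702531 / 9980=-371.00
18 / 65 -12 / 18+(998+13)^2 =199313519 / 195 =1022120.61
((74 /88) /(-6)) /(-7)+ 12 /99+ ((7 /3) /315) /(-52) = 152531 /1081080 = 0.14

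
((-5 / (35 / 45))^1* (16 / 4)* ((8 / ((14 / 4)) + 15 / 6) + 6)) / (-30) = 453 / 49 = 9.24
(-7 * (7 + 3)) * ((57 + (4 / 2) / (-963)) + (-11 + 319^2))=-6862809730 / 963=-7126489.85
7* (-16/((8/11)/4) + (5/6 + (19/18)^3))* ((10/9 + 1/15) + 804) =-127195185607/262440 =-484663.87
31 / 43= 0.72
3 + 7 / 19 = 64 / 19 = 3.37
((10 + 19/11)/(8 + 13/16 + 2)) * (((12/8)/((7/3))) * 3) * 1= 27864/13321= 2.09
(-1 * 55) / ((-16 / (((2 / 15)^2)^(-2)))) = 2784375 / 256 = 10876.46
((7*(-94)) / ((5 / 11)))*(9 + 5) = -20266.40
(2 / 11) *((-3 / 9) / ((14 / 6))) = -2 / 77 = -0.03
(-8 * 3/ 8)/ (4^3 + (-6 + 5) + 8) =-3/ 71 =-0.04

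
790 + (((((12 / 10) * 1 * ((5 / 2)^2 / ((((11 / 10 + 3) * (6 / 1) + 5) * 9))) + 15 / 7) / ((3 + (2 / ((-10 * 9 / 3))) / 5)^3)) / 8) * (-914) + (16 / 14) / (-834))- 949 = -6537982576285375 / 38844528328704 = -168.31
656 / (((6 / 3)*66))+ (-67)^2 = 148301 / 33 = 4493.97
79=79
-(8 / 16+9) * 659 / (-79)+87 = 26267 / 158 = 166.25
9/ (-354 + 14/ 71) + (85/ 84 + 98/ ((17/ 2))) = 112240397/ 8967840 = 12.52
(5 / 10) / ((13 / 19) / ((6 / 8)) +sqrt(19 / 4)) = 0.16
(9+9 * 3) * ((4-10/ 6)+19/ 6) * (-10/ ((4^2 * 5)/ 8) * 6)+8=-1180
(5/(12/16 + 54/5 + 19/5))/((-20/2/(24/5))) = -48/307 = -0.16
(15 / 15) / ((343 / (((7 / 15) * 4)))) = 4 / 735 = 0.01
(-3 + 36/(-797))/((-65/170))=82518/10361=7.96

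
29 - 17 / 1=12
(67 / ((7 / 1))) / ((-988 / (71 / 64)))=-0.01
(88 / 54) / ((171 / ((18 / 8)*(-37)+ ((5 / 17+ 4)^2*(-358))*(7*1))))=-588655463 / 1334313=-441.17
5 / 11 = 0.45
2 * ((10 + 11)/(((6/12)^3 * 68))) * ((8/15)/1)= 224/85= 2.64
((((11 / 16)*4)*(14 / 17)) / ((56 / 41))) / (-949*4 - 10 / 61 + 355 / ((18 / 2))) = -247599 / 560983408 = -0.00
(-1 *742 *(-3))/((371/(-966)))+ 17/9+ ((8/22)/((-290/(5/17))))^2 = -1533587420527/264680361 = -5794.11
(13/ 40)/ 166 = 13/ 6640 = 0.00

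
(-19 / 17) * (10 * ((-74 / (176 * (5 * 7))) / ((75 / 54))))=6327 / 65450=0.10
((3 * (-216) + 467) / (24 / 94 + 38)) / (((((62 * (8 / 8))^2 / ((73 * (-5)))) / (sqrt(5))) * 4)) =3105055 * sqrt(5) / 27646048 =0.25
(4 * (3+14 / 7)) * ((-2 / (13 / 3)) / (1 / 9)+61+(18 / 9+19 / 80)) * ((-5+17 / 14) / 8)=-3256691 / 5824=-559.18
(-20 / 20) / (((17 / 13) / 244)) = -186.59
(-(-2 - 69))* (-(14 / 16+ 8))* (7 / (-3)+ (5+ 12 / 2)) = -65533 / 12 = -5461.08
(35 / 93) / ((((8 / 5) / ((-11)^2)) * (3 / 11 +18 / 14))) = 326095 / 17856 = 18.26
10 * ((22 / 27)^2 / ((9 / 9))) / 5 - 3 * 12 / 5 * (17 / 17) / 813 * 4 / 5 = 6523208 / 4938975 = 1.32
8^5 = 32768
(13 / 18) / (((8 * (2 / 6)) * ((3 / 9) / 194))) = 1261 / 8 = 157.62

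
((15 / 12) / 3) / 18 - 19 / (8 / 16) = -8203 / 216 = -37.98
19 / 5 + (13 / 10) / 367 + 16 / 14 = 127073 / 25690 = 4.95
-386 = -386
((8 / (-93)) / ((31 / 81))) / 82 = -108 / 39401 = -0.00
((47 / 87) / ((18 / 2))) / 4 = 47 / 3132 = 0.02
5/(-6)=-0.83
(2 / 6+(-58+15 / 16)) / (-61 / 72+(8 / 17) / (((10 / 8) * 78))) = 9026745 / 134042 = 67.34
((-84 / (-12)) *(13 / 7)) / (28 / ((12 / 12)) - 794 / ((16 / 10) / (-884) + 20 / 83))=-142571 / 36103779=-0.00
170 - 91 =79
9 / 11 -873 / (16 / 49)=-470403 / 176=-2672.74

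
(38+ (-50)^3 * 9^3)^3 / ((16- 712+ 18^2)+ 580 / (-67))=6337192453574872466352947 / 3188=1987826992965769280537.31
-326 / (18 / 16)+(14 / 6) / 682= -1778635 / 6138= -289.77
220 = 220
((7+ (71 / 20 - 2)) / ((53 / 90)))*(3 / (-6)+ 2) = 4617 / 212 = 21.78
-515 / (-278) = 515 / 278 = 1.85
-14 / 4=-7 / 2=-3.50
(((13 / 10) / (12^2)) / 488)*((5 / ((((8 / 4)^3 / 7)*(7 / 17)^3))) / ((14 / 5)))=319345 / 771305472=0.00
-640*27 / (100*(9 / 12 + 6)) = -128 / 5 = -25.60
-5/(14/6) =-15/7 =-2.14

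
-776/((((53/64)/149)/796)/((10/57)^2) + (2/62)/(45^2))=-1479066647961600/462749291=-3196259.13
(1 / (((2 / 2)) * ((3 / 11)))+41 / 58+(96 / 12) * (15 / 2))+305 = 64271 / 174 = 369.37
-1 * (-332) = 332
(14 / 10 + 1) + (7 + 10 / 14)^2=15168 / 245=61.91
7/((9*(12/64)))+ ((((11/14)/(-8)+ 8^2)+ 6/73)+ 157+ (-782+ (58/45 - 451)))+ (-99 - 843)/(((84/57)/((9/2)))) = -612278263/157680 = -3883.04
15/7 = 2.14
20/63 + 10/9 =10/7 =1.43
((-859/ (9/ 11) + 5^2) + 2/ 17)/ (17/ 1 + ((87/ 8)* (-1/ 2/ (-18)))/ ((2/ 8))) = -1254320/ 22287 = -56.28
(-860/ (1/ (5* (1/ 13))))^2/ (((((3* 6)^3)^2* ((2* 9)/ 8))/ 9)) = 1155625/ 89813529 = 0.01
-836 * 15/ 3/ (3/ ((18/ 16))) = -3135/ 2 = -1567.50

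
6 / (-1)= -6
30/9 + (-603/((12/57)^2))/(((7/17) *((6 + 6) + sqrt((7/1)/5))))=-166327855/59892 + 3700611 *sqrt(35)/79856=-2502.97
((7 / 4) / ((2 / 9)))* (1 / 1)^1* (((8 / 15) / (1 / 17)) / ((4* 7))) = 51 / 20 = 2.55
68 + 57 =125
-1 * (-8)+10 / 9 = 82 / 9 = 9.11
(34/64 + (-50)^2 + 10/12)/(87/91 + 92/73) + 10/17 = 27132368041/24027936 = 1129.20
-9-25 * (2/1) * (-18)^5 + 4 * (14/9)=850305575/9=94478397.22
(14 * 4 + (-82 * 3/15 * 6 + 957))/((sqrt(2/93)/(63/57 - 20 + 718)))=60743159 * sqrt(186)/190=4360138.10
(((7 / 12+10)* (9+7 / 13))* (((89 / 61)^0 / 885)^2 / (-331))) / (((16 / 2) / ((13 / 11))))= -3937 / 68441333400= -0.00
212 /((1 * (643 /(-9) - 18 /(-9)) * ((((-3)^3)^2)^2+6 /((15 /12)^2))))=-636 /110717675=-0.00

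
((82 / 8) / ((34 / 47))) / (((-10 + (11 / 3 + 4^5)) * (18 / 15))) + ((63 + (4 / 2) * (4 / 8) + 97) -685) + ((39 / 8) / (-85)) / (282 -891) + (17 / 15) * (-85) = -620.32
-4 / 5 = -0.80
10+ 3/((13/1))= 133/13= 10.23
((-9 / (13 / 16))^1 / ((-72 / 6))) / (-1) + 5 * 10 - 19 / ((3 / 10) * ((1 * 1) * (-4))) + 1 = 5141 / 78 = 65.91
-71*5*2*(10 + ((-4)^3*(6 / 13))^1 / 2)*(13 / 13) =44020 / 13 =3386.15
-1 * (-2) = 2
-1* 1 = -1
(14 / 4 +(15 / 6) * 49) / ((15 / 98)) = 4116 / 5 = 823.20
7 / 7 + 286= 287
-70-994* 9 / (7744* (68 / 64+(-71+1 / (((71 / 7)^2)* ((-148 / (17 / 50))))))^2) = -230601531033575896761070 / 3294296471239024546801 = -70.00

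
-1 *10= -10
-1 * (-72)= 72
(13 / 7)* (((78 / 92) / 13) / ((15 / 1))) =13 / 1610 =0.01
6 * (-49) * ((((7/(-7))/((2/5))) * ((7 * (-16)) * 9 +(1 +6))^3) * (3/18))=-245735735245/2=-122867867622.50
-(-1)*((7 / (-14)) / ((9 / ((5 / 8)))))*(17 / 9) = -85 / 1296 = -0.07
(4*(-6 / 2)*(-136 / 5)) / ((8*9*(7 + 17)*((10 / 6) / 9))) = 51 / 50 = 1.02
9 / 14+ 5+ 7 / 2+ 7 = 113 / 7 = 16.14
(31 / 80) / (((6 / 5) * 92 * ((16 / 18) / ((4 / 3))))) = 31 / 5888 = 0.01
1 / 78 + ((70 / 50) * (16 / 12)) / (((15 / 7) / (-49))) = -249629 / 5850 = -42.67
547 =547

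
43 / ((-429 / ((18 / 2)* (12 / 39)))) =-0.28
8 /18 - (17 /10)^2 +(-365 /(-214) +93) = 8884643 /96300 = 92.26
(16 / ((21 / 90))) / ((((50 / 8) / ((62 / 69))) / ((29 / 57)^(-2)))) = 25784064 / 677005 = 38.09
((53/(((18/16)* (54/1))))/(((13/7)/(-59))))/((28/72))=-25016/351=-71.27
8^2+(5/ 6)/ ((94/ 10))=64.09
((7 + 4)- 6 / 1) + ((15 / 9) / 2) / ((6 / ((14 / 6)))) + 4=1007 / 108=9.32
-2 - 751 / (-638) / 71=-1.98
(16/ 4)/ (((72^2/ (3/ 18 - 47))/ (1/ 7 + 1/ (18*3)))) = -17141/ 2939328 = -0.01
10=10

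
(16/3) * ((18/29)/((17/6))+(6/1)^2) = 95232/493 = 193.17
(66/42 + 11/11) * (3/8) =27/28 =0.96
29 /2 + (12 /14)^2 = 15.23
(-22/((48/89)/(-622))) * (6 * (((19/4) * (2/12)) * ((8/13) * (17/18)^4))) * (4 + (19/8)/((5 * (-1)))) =22708592926657/109175040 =208001.69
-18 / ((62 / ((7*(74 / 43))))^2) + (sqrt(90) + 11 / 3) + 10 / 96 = 263658925 / 85290672 + 3*sqrt(10) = 12.58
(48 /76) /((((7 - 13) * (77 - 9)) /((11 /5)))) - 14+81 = 216399 /3230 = 67.00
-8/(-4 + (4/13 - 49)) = 104/685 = 0.15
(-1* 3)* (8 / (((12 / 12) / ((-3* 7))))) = 504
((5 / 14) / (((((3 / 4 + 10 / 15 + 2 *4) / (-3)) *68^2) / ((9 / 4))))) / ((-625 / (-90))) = -729 / 91439600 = -0.00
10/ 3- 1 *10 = -6.67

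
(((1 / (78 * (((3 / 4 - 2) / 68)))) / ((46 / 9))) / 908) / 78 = -17 / 8823490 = -0.00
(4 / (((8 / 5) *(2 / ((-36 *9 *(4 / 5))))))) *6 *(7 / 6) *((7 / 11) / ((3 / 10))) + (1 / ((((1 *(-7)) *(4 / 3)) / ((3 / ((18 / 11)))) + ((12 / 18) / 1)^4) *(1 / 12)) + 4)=-57664243 / 11990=-4809.36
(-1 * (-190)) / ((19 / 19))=190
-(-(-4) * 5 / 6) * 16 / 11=-160 / 33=-4.85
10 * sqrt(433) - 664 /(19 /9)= -5976 /19+ 10 * sqrt(433)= -106.44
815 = 815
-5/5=-1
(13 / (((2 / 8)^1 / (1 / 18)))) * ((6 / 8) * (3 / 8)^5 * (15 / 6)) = 5265 / 131072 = 0.04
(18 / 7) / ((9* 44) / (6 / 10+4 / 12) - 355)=18 / 485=0.04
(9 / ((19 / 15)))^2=18225 / 361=50.48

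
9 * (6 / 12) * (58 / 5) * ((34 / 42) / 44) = 1479 / 1540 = 0.96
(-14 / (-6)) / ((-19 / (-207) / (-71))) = -34293 / 19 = -1804.89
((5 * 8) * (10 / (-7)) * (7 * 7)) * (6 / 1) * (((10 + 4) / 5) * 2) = -94080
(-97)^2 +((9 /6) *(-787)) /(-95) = 1790071 /190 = 9421.43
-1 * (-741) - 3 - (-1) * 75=813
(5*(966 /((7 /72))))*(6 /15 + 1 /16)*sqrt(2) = 22977*sqrt(2) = 32494.39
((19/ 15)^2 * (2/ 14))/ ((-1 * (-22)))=361/ 34650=0.01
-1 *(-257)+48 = 305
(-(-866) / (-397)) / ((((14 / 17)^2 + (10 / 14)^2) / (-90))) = 1103708340 / 6681113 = 165.20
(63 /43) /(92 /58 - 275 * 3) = -1827 /1026797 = -0.00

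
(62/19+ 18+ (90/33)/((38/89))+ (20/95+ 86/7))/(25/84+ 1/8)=1409640/14839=95.00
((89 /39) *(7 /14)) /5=89 /390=0.23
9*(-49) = -441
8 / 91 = 0.09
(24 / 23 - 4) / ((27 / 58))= -3944 / 621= -6.35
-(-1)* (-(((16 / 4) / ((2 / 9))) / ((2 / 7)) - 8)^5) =-503284375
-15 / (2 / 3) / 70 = -9 / 28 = -0.32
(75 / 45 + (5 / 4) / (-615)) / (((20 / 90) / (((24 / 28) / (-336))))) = -351 / 18368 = -0.02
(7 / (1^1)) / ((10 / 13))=91 / 10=9.10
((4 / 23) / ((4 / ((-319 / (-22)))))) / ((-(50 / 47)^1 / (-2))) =1363 / 1150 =1.19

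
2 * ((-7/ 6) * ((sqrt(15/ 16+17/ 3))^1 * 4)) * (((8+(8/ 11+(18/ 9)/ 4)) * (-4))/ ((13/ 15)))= 14210 * sqrt(951)/ 429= 1021.47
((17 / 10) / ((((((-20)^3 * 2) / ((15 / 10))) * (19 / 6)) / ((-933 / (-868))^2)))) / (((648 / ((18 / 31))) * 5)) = -14798313 / 1420053555200000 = -0.00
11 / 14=0.79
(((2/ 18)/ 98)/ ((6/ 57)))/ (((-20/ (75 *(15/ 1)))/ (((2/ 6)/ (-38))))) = 25/ 4704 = 0.01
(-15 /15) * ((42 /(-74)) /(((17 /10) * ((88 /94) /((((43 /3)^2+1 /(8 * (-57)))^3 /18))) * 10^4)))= 58426984827781241 /3400970394894336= 17.18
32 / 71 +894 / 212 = 35129 / 7526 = 4.67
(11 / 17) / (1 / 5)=55 / 17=3.24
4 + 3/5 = 23/5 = 4.60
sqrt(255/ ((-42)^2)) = sqrt(255)/ 42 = 0.38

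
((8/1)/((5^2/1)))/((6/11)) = 44/75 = 0.59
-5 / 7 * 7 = -5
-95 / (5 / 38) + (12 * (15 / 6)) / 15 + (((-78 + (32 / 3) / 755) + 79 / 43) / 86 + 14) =-5920851319 / 8375970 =-706.89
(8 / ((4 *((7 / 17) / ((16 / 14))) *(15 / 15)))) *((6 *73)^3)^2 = 1920496707993166848 / 49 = 39193810367207486.69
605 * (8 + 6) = 8470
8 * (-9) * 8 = -576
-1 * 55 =-55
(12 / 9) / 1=1.33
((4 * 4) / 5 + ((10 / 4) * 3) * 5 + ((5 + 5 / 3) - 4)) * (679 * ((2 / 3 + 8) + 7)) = 41518813 / 90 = 461320.14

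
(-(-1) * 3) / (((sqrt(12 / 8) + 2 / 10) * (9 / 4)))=-40 / 219 + 100 * sqrt(6) / 219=0.94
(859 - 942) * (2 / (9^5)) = -166 / 59049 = -0.00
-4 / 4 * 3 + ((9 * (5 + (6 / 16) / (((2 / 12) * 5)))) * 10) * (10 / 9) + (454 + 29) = 1025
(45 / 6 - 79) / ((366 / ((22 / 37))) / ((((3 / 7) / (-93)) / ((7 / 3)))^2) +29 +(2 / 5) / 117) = -920205 / 2031008746304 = -0.00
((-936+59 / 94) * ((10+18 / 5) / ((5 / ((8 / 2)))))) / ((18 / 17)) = -4065652 / 423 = -9611.47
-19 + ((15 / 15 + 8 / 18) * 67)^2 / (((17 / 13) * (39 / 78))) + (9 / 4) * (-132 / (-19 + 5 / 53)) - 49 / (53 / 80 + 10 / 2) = 993964333751 / 69447618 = 14312.43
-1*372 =-372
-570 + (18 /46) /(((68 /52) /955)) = -111135 /391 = -284.23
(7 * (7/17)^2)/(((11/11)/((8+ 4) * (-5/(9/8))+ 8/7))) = -53704/867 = -61.94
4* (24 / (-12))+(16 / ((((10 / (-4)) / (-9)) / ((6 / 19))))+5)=1443 / 95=15.19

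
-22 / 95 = -0.23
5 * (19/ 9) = 95/ 9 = 10.56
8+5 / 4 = 37 / 4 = 9.25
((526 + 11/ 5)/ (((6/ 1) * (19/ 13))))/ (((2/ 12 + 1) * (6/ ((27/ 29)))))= 16263/ 2030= 8.01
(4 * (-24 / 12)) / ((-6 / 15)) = 20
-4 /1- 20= -24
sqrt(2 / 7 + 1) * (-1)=-3 * sqrt(7) / 7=-1.13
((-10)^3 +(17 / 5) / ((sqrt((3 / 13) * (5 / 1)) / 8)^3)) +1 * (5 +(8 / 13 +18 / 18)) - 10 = 401.13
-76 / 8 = -19 / 2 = -9.50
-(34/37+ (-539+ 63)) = 17578/37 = 475.08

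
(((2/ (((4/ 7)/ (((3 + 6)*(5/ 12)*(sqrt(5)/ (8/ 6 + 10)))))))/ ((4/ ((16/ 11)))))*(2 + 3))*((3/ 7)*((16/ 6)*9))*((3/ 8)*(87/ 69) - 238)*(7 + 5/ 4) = -265507875*sqrt(5)/ 6256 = -94899.88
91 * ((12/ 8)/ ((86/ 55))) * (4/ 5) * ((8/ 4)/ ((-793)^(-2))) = 87834118.47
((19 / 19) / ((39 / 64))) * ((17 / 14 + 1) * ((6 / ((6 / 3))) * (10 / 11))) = 9920 / 1001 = 9.91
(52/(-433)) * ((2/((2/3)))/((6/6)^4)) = -156/433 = -0.36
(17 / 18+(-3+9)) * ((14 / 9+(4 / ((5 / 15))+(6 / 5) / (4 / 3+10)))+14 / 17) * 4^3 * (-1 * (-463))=4104402400 / 1377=2980684.39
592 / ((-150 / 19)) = -5624 / 75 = -74.99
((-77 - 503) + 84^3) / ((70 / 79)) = 23388898 / 35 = 668254.23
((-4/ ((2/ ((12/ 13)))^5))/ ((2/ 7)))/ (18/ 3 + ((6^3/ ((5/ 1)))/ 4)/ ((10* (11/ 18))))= -1247400/ 33045077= -0.04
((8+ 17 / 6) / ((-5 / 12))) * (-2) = 52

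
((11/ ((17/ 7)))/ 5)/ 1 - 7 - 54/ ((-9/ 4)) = 1522/ 85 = 17.91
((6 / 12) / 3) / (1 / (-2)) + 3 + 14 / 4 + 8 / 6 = 15 / 2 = 7.50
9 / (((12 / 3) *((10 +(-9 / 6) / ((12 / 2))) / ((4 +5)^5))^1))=177147 / 13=13626.69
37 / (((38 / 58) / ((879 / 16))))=943167 / 304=3102.52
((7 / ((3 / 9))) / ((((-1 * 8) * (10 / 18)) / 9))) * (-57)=96957 / 40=2423.92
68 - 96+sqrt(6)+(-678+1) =-705+sqrt(6) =-702.55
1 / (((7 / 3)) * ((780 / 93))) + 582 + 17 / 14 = 151649 / 260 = 583.27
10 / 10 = 1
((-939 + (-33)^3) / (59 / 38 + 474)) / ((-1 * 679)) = 200184 / 1752887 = 0.11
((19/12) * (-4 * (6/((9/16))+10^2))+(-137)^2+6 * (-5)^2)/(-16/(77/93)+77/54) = -75750906/74423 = -1017.84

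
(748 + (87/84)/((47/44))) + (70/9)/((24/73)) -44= 25889575/35532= 728.63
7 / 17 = 0.41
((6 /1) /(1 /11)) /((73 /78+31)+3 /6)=234 /115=2.03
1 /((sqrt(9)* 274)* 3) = 1 /2466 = 0.00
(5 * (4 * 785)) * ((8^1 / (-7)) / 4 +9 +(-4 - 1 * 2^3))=-361100 / 7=-51585.71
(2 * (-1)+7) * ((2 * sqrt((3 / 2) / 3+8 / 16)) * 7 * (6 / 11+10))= 8120 / 11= 738.18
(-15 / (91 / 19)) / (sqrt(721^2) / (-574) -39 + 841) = -7790 / 1991717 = -0.00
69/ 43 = 1.60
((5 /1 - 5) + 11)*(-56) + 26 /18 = -5531 /9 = -614.56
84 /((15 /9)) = 252 /5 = 50.40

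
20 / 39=0.51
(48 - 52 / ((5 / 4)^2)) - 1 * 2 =318 / 25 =12.72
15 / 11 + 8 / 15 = 313 / 165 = 1.90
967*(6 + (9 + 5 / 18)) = 265925 / 18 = 14773.61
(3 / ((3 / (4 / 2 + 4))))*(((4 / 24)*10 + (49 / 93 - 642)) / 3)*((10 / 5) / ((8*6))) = -9917 / 186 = -53.32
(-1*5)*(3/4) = -15/4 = -3.75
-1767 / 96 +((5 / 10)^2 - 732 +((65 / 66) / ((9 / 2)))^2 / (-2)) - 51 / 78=-27551813233 / 36694944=-750.83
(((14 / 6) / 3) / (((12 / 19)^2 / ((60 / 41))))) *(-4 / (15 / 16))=-40432 / 3321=-12.17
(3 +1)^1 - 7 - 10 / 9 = -4.11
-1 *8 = -8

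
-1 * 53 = -53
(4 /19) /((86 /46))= 92 /817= 0.11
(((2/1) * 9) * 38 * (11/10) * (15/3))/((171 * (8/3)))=33/4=8.25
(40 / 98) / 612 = 5 / 7497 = 0.00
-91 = -91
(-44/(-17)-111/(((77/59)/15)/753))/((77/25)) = -31437571175/100793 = -311902.33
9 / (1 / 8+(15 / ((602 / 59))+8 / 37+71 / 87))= 69762168 / 20365963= 3.43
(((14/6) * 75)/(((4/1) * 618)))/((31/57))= 3325/25544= 0.13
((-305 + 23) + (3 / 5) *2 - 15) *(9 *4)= -53244 / 5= -10648.80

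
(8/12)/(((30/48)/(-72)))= -384/5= -76.80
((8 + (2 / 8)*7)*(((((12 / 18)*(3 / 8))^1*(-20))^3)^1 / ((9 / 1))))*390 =-105625 / 2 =-52812.50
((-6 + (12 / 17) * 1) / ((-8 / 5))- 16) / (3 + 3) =-863 / 408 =-2.12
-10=-10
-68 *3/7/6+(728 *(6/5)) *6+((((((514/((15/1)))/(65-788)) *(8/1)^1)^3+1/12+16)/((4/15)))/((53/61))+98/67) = 179492714173579026007/33819416087108400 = 5307.39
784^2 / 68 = 153664 / 17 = 9039.06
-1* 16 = -16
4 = 4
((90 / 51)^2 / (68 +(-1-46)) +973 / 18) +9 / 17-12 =1556089 / 36414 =42.73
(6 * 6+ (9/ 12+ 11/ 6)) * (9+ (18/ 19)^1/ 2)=365.53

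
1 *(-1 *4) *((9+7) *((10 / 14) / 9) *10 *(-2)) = 6400 / 63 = 101.59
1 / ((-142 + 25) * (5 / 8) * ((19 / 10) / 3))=-0.02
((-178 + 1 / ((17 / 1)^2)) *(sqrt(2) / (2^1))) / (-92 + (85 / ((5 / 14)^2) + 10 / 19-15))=-1628965 *sqrt(2) / 10248518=-0.22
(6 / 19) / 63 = 2 / 399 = 0.01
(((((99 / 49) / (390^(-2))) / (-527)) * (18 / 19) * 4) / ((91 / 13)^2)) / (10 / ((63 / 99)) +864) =-542084400 / 10574699261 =-0.05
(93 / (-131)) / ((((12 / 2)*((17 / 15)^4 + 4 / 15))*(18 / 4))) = -174375 / 12709751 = -0.01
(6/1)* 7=42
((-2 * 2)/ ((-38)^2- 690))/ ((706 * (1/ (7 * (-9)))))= 63/ 133081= 0.00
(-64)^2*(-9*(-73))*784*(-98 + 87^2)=15762319147008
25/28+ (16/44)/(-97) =26563/29876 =0.89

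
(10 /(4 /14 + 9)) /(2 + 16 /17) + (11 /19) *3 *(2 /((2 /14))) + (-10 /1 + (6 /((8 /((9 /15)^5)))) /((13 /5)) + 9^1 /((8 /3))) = 22328027 /1235000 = 18.08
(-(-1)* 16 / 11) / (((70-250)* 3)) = -4 / 1485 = -0.00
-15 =-15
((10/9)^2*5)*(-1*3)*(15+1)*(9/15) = -1600/9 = -177.78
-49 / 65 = -0.75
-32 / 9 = -3.56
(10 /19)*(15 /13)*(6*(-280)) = -252000 /247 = -1020.24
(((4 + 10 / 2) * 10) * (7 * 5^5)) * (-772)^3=-905821182000000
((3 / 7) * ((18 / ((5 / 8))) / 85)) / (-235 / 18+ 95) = 0.00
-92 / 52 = -23 / 13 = -1.77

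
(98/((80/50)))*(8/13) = 490/13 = 37.69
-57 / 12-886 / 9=-103.19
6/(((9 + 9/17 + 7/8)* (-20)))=-204/7075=-0.03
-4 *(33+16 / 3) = -460 / 3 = -153.33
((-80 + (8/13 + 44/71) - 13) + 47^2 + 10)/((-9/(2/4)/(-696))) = 227758808/2769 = 82253.09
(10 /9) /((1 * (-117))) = -10 /1053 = -0.01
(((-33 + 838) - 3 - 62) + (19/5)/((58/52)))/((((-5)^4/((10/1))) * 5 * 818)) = 107794/37065625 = 0.00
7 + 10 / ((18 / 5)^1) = 88 / 9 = 9.78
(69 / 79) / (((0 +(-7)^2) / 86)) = 5934 / 3871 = 1.53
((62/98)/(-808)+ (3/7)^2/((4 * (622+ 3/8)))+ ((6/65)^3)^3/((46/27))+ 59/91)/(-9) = -0.07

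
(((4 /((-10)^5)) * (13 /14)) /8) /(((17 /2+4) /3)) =-39 /35000000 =-0.00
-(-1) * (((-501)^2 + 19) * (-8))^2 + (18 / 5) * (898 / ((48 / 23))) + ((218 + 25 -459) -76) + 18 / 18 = 4032706586858.05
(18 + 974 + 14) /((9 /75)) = 25150 /3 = 8383.33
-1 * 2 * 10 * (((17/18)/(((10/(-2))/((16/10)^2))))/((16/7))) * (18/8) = 238/25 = 9.52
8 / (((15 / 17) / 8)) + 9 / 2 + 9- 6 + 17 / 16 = 81.10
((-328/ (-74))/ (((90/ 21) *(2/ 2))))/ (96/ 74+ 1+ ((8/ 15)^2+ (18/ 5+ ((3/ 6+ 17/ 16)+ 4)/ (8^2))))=8816640/ 53439037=0.16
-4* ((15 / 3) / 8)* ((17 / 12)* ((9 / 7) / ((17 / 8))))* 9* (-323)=43605 / 7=6229.29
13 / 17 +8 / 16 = 43 / 34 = 1.26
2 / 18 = 1 / 9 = 0.11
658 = 658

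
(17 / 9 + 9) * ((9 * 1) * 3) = 294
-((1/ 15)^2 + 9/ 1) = -2026/ 225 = -9.00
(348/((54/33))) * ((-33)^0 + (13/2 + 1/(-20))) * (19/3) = 903089/90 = 10034.32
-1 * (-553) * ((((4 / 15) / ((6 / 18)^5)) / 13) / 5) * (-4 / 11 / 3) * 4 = -955584 / 3575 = -267.30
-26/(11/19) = -494/11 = -44.91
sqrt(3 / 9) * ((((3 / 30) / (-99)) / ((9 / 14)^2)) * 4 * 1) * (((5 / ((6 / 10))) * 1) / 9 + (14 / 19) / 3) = -0.01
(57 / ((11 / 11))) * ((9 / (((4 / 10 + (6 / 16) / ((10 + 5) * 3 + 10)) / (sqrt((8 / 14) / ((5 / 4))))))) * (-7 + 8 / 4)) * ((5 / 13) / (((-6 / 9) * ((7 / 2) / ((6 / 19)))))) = 4276800 * sqrt(35) / 114023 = 221.90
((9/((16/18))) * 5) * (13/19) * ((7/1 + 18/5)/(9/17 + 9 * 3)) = 8109/608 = 13.34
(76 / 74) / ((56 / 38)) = 0.70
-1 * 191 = -191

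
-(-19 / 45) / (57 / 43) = 43 / 135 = 0.32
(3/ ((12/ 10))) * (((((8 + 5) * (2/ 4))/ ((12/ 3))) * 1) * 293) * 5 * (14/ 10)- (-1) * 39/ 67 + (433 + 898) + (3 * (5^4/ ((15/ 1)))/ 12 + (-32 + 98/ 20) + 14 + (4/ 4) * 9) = 9670.09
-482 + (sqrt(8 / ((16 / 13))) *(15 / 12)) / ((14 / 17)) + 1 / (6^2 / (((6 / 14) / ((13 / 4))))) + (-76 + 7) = -547.13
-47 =-47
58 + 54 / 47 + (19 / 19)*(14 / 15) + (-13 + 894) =663463 / 705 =941.08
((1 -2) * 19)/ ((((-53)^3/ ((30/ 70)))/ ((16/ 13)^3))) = 233472/ 2289579383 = 0.00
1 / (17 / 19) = 19 / 17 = 1.12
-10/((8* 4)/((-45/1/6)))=75/32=2.34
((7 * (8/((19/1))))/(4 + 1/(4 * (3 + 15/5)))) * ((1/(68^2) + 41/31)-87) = -1031630292/16511437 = -62.48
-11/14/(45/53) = -583/630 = -0.93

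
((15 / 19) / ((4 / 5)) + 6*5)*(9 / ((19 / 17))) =360315 / 1444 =249.53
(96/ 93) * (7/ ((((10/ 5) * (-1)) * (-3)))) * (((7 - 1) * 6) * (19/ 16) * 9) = 14364/ 31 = 463.35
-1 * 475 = -475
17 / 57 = 0.30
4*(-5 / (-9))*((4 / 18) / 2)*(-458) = -9160 / 81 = -113.09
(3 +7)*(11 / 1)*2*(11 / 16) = 605 / 4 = 151.25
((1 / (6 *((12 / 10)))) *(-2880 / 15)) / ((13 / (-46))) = 3680 / 39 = 94.36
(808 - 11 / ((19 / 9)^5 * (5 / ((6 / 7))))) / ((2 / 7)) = 2827.84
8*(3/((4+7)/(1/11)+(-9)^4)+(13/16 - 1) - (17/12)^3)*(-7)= 122459575/721656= 169.69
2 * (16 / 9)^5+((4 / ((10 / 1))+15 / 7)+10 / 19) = 1515125089 / 39267585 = 38.58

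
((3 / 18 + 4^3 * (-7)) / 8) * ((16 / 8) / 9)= -2687 / 216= -12.44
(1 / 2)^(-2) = 4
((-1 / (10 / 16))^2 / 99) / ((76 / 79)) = 1264 / 47025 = 0.03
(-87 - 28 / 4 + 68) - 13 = -39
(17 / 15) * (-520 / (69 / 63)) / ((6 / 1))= -89.68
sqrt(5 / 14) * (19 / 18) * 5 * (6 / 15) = 19 * sqrt(70) / 126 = 1.26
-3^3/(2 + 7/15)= -405/37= -10.95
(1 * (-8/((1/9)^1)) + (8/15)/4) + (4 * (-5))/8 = -2231/30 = -74.37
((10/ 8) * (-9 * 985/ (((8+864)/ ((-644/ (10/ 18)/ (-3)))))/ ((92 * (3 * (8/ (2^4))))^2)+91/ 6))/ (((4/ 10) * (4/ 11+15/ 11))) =247537675/ 9145536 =27.07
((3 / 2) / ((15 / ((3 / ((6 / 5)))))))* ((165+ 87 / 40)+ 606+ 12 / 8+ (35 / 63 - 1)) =278723 / 1440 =193.56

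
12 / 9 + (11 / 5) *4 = 152 / 15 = 10.13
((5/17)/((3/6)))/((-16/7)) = -35/136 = -0.26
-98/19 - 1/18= -1783/342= -5.21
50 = 50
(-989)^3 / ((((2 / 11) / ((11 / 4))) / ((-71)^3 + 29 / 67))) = 350859775992889449 / 67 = 5236713074520738.04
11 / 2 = 5.50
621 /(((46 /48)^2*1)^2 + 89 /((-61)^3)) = 46765552766976 /63489061957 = 736.59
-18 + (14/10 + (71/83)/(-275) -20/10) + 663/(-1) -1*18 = -15968441/22825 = -699.60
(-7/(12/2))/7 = -1/6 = -0.17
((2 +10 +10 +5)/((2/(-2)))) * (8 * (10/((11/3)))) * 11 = -6480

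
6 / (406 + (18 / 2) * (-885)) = -6 / 7559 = -0.00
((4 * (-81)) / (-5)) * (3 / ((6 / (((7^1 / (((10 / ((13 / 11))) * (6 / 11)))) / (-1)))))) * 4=-4914 / 25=-196.56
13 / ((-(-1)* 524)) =13 / 524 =0.02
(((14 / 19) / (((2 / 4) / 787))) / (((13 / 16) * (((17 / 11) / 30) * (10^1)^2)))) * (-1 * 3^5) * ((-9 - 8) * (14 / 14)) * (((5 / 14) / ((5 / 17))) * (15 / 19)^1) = 5149737648 / 4693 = 1097323.17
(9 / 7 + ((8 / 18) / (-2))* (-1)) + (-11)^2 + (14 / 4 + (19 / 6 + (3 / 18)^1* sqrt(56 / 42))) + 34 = sqrt(3) / 9 + 10280 / 63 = 163.37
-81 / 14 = -5.79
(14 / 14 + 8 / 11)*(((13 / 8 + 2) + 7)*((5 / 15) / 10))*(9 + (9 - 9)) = 969 / 176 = 5.51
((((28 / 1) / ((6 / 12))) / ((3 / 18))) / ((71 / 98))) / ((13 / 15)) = 493920 / 923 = 535.12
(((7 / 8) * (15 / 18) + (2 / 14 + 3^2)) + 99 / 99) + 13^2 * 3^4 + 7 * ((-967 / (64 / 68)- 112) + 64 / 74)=4452104 / 777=5729.86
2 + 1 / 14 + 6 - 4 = 4.07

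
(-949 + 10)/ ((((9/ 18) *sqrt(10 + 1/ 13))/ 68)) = -127704 *sqrt(1703)/ 131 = -40229.12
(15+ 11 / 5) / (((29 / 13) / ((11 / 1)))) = 12298 / 145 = 84.81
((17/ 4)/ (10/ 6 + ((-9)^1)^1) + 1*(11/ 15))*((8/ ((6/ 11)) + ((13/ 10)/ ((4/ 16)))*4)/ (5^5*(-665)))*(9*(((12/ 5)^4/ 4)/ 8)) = -65772/ 2685546875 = -0.00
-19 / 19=-1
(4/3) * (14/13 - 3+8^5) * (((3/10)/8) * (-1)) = -425959/260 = -1638.30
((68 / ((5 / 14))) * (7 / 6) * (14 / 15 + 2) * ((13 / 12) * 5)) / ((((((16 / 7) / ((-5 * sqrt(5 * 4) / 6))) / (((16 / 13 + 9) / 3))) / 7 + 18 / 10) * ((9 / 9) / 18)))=1291760742272 * sqrt(5) / 5732455887 + 202365498975640 / 5732455887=35805.59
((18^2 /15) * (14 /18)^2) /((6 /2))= 196 /45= 4.36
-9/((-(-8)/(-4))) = 9/2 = 4.50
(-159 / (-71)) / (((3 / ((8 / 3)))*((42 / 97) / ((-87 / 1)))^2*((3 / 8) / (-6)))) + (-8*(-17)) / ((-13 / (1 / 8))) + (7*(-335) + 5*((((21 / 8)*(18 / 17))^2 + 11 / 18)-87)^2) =-98478539812892946137 / 78328254880512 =-1257254.36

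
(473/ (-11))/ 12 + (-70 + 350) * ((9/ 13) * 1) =29681/ 156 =190.26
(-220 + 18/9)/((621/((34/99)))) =-7412/61479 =-0.12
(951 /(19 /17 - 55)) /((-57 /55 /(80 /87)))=5927900 /378537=15.66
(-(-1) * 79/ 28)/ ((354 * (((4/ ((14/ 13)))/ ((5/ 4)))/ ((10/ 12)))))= 1975/ 883584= 0.00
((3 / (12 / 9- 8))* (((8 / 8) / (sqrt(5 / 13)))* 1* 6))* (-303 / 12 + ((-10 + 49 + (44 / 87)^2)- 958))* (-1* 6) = -257223321* sqrt(65) / 84100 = -24658.75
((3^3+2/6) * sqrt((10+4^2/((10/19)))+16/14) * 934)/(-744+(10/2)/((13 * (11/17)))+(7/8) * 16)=-10952084 * sqrt(50890)/10952025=-225.59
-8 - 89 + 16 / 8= -95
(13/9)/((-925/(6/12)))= -13/16650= -0.00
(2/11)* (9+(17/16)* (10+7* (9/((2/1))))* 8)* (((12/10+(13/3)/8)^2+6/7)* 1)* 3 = 567465649/739200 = 767.68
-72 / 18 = -4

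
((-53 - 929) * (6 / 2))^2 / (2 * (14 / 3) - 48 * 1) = -6509187 / 29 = -224454.72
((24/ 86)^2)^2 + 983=3360702119/ 3418801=983.01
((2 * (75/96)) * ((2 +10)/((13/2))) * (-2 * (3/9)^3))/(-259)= 25/30303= 0.00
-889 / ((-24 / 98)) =43561 / 12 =3630.08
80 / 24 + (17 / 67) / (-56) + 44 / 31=1656803 / 348936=4.75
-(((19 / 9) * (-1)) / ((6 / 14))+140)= -3647 / 27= -135.07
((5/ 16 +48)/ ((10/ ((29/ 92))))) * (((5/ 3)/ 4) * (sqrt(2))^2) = 22417/ 17664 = 1.27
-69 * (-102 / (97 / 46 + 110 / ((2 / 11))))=35972 / 3103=11.59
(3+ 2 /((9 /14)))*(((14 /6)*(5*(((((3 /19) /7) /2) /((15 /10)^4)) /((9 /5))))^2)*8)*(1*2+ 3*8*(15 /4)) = 1619200000 /4028854221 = 0.40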